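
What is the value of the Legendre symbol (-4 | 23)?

-1

Euler's criterion: (-4/23) ≡ 19^11 (mod 23).
19^2 ≡ 16 (mod 23)
19^4 ≡ 3 (mod 23)
19^8 ≡ 9 (mod 23)
19^11 = 19^(8+2+1) ≡ 22 (mod 23).
Result is 22 ≡ −1, so (-4/23) = −1.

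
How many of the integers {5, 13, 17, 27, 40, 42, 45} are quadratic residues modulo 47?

(5/47) = -1 → non-residue.
(13/47) = -1 → non-residue.
(17/47) = +1 → QR.
(27/47) = +1 → QR.
(40/47) = -1 → non-residue.
(42/47) = +1 → QR.
(45/47) = -1 → non-residue.
Total quadratic residues among the 7: 3.

3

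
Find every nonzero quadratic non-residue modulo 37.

2,5,6,8,13,14,15,17,18,19,20,22,23,24,29,31,32,35

Square k = 1,…,18 (k and 37−k give the same square):
1²=1, 2²=4, 3²=9, 4²=16, 5²=25, 6²=36, 7²≡12, 8²≡27, 9²≡7, 10²≡26, 11²≡10, 12²≡33, 13²≡21, 14²≡11, 15²≡3, 16²≡34, 17²≡30, 18²≡28 (mod 37).
The residues are {1, 3, 4, 7, 9, 10, 11, 12, 16, 21, 25, 26, 27, 28, 30, 33, 34, 36}; the non-residues are the remaining 18 nonzero classes.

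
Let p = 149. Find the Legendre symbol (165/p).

1

First reduce: 165 ≡ 16 (mod 149).
Pull out 2^4: since 149 ≡ 5 (mod 8), (2/149) = -1, so (2/149)^4 = +1.
Reached (1/149) = 1. Collecting the sign flips along the way, the symbol is +1.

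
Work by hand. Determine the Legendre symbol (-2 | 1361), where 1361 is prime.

1

First reduce: -2 ≡ 1359 (mod 1361).
Reciprocity: 1359 ≡ 3 and 1361 ≡ 1 (mod 4), so (1359/1361) = +(1361/1359).
Reduce top mod 1359: now compute (2/1359).
Pull out 2: since 1359 ≡ 7 (mod 8), (2/1359) = +1.
Reached (1/1359) = 1. Collecting the sign flips along the way, the symbol is +1.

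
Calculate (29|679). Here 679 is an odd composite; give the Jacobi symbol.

Reciprocity: 29 ≡ 1 and 679 ≡ 3 (mod 4), so (29/679) = +(679/29).
Reduce top mod 29: now compute (12/29).
Pull out 2^2: since 29 ≡ 5 (mod 8), (2/29) = -1, so (2/29)^2 = +1.
Reciprocity: 3 ≡ 3 and 29 ≡ 1 (mod 4), so (3/29) = +(29/3).
Reduce top mod 3: now compute (2/3).
Pull out 2: since 3 ≡ 3 (mod 8), (2/3) = -1.
Reached (1/3) = 1. Collecting the sign flips along the way, the symbol is -1.

-1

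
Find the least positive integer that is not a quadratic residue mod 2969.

3

(2/2969) = +1, so 2 is a residue.
(3/2969) = −1, so 3 is the smallest positive non-residue mod 2969.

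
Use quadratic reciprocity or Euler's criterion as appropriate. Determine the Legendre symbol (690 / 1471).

-1

Pull out 2: since 1471 ≡ 7 (mod 8), (2/1471) = +1.
Reciprocity: 345 ≡ 1 and 1471 ≡ 3 (mod 4), so (345/1471) = +(1471/345).
Reduce top mod 345: now compute (91/345).
Reciprocity: 91 ≡ 3 and 345 ≡ 1 (mod 4), so (91/345) = +(345/91).
Reduce top mod 91: now compute (72/91).
Pull out 2^3: since 91 ≡ 3 (mod 8), (2/91) = -1, so (2/91)^3 = -1.
Reciprocity: 9 ≡ 1 and 91 ≡ 3 (mod 4), so (9/91) = +(91/9).
Reduce top mod 9: now compute (1/9).
Reached (1/9) = 1. Collecting the sign flips along the way, the symbol is -1.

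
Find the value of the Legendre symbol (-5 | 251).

First reduce: -5 ≡ 246 (mod 251).
Pull out 2: since 251 ≡ 3 (mod 8), (2/251) = -1.
Reciprocity: 123 ≡ 3 and 251 ≡ 3 (mod 4), so (123/251) = −(251/123).
Reduce top mod 123: now compute (5/123).
Reciprocity: 5 ≡ 1 and 123 ≡ 3 (mod 4), so (5/123) = +(123/5).
Reduce top mod 5: now compute (3/5).
Reciprocity: 3 ≡ 3 and 5 ≡ 1 (mod 4), so (3/5) = +(5/3).
Reduce top mod 3: now compute (2/3).
Pull out 2: since 3 ≡ 3 (mod 8), (2/3) = -1.
Reached (1/3) = 1. Collecting the sign flips along the way, the symbol is -1.

-1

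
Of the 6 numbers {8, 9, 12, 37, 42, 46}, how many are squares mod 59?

(8/59) = -1 → non-residue.
(9/59) = +1 → QR.
(12/59) = +1 → QR.
(37/59) = -1 → non-residue.
(42/59) = -1 → non-residue.
(46/59) = +1 → QR.
Total quadratic residues among the 6: 3.

3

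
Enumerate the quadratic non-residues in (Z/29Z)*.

Square k = 1,…,14 (k and 29−k give the same square):
1²=1, 2²=4, 3²=9, 4²=16, 5²=25, 6²≡7, 7²≡20, 8²≡6, 9²≡23, 10²≡13, 11²≡5, 12²≡28, 13²≡24, 14²≡22 (mod 29).
The residues are {1, 4, 5, 6, 7, 9, 13, 16, 20, 22, 23, 24, 25, 28}; the non-residues are the remaining 14 nonzero classes.

2, 3, 8, 10, 11, 12, 14, 15, 17, 18, 19, 21, 26, 27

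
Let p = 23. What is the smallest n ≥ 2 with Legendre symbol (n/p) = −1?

(2/23) = +1, so 2 is a residue.
(3/23) = +1, so 3 is a residue.
(4/23) = +1, so 4 is a residue.
(5/23) = −1, so 5 is the smallest positive non-residue mod 23.

5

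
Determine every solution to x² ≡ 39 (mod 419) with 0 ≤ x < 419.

36, 383

Since 419 ≡ 3 (mod 4), a square root of 39 is 39^((419+1)/4) = 39^105 mod 419.
Repeated squaring: 39^2≡264, 39^4≡142, 39^8≡52, 39^16≡190, 39^32≡66, 39^64≡166 (mod 419).
39^105 = 39^(64+32+8+1) ≡ 36 (mod 419).
Check: 36² = 1296 ≡ 39 (mod 419). The two roots are 36 and 383.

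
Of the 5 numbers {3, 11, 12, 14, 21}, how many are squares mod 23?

(3/23) = +1 → QR.
(11/23) = -1 → non-residue.
(12/23) = +1 → QR.
(14/23) = -1 → non-residue.
(21/23) = -1 → non-residue.
Total quadratic residues among the 5: 2.

2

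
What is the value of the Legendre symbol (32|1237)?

-1

Pull out 2^5: since 1237 ≡ 5 (mod 8), (2/1237) = -1, so (2/1237)^5 = -1.
Reached (1/1237) = 1. Collecting the sign flips along the way, the symbol is -1.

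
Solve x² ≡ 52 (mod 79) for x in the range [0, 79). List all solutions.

Since 79 ≡ 3 (mod 4), a square root of 52 is 52^((79+1)/4) = 52^20 mod 79.
Repeated squaring: 52^2≡18, 52^4≡8, 52^8≡64, 52^16≡67 (mod 79).
52^20 = 52^(16+4) ≡ 62 (mod 79).
Check: 62² = 3844 ≡ 52 (mod 79). The two roots are 17 and 62.

17, 62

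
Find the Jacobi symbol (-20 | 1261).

1

First reduce: -20 ≡ 1241 (mod 1261).
Reciprocity: 1241 ≡ 1 and 1261 ≡ 1 (mod 4), so (1241/1261) = +(1261/1241).
Reduce top mod 1241: now compute (20/1241).
Pull out 2^2: since 1241 ≡ 1 (mod 8), (2/1241) = +1, so (2/1241)^2 = +1.
Reciprocity: 5 ≡ 1 and 1241 ≡ 1 (mod 4), so (5/1241) = +(1241/5).
Reduce top mod 5: now compute (1/5).
Reached (1/5) = 1. Collecting the sign flips along the way, the symbol is +1.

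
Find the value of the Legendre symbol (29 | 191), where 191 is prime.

-1

Reciprocity: 29 ≡ 1 and 191 ≡ 3 (mod 4), so (29/191) = +(191/29).
Reduce top mod 29: now compute (17/29).
Reciprocity: 17 ≡ 1 and 29 ≡ 1 (mod 4), so (17/29) = +(29/17).
Reduce top mod 17: now compute (12/17).
Pull out 2^2: since 17 ≡ 1 (mod 8), (2/17) = +1, so (2/17)^2 = +1.
Reciprocity: 3 ≡ 3 and 17 ≡ 1 (mod 4), so (3/17) = +(17/3).
Reduce top mod 3: now compute (2/3).
Pull out 2: since 3 ≡ 3 (mod 8), (2/3) = -1.
Reached (1/3) = 1. Collecting the sign flips along the way, the symbol is -1.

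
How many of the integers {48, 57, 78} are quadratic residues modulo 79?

(48/79) = -1 → non-residue.
(57/79) = -1 → non-residue.
(78/79) = -1 → non-residue.
Total quadratic residues among the 3: 0.

0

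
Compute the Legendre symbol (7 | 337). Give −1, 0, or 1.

1

Euler's criterion: (7/337) ≡ 7^168 (mod 337).
7^2 ≡ 49 (mod 337)
7^4 ≡ 42 (mod 337)
7^8 ≡ 79 (mod 337)
7^16 ≡ 175 (mod 337)
7^32 ≡ 295 (mod 337)
7^64 ≡ 79 (mod 337)
7^128 ≡ 175 (mod 337)
7^168 = 7^(128+32+8) ≡ 1 (mod 337).
Result is 1, so (7/337) = 1.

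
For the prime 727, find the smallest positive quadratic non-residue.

(2/727) = +1, so 2 is a residue.
(3/727) = −1, so 3 is the smallest positive non-residue mod 727.

3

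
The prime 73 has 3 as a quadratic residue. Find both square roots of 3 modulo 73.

21, 52

73 ≡ 1 (mod 4), so we find a root by search.
Trying successive values, 21² = 441 ≡ 3 (mod 73). The other root is 73 − 21 = 52.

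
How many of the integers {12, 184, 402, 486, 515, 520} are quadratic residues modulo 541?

(12/541) = +1 → QR.
(184/541) = -1 → non-residue.
(402/541) = +1 → QR.
(486/541) = -1 → non-residue.
(515/541) = +1 → QR.
(520/541) = +1 → QR.
Total quadratic residues among the 6: 4.

4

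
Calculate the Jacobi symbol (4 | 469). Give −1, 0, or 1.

Pull out 2^2: since 469 ≡ 5 (mod 8), (2/469) = -1, so (2/469)^2 = +1.
Reached (1/469) = 1. Collecting the sign flips along the way, the symbol is +1.

1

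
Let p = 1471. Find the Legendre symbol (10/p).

1

Pull out 2: since 1471 ≡ 7 (mod 8), (2/1471) = +1.
Reciprocity: 5 ≡ 1 and 1471 ≡ 3 (mod 4), so (5/1471) = +(1471/5).
Reduce top mod 5: now compute (1/5).
Reached (1/5) = 1. Collecting the sign flips along the way, the symbol is +1.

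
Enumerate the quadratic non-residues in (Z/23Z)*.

Square k = 1,…,11 (k and 23−k give the same square):
1²=1, 2²=4, 3²=9, 4²=16, 5²≡2, 6²≡13, 7²≡3, 8²≡18, 9²≡12, 10²≡8, 11²≡6 (mod 23).
The residues are {1, 2, 3, 4, 6, 8, 9, 12, 13, 16, 18}; the non-residues are the remaining 11 nonzero classes.

5,7,10,11,14,15,17,19,20,21,22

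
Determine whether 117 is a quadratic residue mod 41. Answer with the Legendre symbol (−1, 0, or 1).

-1

First reduce: 117 ≡ 35 (mod 41).
Reciprocity: 35 ≡ 3 and 41 ≡ 1 (mod 4), so (35/41) = +(41/35).
Reduce top mod 35: now compute (6/35).
Pull out 2: since 35 ≡ 3 (mod 8), (2/35) = -1.
Reciprocity: 3 ≡ 3 and 35 ≡ 3 (mod 4), so (3/35) = −(35/3).
Reduce top mod 3: now compute (2/3).
Pull out 2: since 3 ≡ 3 (mod 8), (2/3) = -1.
Reached (1/3) = 1. Collecting the sign flips along the way, the symbol is -1.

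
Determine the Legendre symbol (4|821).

1

Pull out 2^2: since 821 ≡ 5 (mod 8), (2/821) = -1, so (2/821)^2 = +1.
Reached (1/821) = 1. Collecting the sign flips along the way, the symbol is +1.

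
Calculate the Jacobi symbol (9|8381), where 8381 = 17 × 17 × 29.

Reciprocity: 9 ≡ 1 and 8381 ≡ 1 (mod 4), so (9/8381) = +(8381/9).
Reduce top mod 9: now compute (2/9).
Pull out 2: since 9 ≡ 1 (mod 8), (2/9) = +1.
Reached (1/9) = 1. Collecting the sign flips along the way, the symbol is +1.

1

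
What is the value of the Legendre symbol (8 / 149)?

Euler's criterion: (8/149) ≡ 8^74 (mod 149).
8^2 ≡ 64 (mod 149)
8^4 ≡ 73 (mod 149)
8^8 ≡ 114 (mod 149)
8^16 ≡ 33 (mod 149)
8^32 ≡ 46 (mod 149)
8^64 ≡ 30 (mod 149)
8^74 = 8^(64+8+2) ≡ 148 (mod 149).
Result is 148 ≡ −1, so (8/149) = −1.

-1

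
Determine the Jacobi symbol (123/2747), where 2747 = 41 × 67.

Reciprocity: 123 ≡ 3 and 2747 ≡ 3 (mod 4), so (123/2747) = −(2747/123).
Reduce top mod 123: now compute (41/123).
Reciprocity: 41 ≡ 1 and 123 ≡ 3 (mod 4), so (41/123) = +(123/41).
Reduce top mod 41: now compute (0/41).
Top reduces to 0: gcd > 1, so the symbol is 0.

0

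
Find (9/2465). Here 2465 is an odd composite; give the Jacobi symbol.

Reciprocity: 9 ≡ 1 and 2465 ≡ 1 (mod 4), so (9/2465) = +(2465/9).
Reduce top mod 9: now compute (8/9).
Pull out 2^3: since 9 ≡ 1 (mod 8), (2/9) = +1, so (2/9)^3 = +1.
Reached (1/9) = 1. Collecting the sign flips along the way, the symbol is +1.

1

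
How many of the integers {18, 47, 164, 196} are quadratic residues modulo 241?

(18/241) = +1 → QR.
(47/241) = +1 → QR.
(164/241) = +1 → QR.
(196/241) = +1 → QR.
Total quadratic residues among the 4: 4.

4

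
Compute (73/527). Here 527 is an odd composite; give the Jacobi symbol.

Reciprocity: 73 ≡ 1 and 527 ≡ 3 (mod 4), so (73/527) = +(527/73).
Reduce top mod 73: now compute (16/73).
Pull out 2^4: since 73 ≡ 1 (mod 8), (2/73) = +1, so (2/73)^4 = +1.
Reached (1/73) = 1. Collecting the sign flips along the way, the symbol is +1.

1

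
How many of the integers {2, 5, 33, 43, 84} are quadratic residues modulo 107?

(2/107) = -1 → non-residue.
(5/107) = -1 → non-residue.
(33/107) = +1 → QR.
(43/107) = -1 → non-residue.
(84/107) = -1 → non-residue.
Total quadratic residues among the 5: 1.

1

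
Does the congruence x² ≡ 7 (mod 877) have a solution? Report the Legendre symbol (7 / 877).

1

Reciprocity: 7 ≡ 3 and 877 ≡ 1 (mod 4), so (7/877) = +(877/7).
Reduce top mod 7: now compute (2/7).
Pull out 2: since 7 ≡ 7 (mod 8), (2/7) = +1.
Reached (1/7) = 1. Collecting the sign flips along the way, the symbol is +1.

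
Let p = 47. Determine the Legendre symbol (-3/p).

-1

Euler's criterion: (-3/47) ≡ 44^23 (mod 47).
44^2 ≡ 9 (mod 47)
44^4 ≡ 34 (mod 47)
44^8 ≡ 28 (mod 47)
44^16 ≡ 32 (mod 47)
44^23 = 44^(16+4+2+1) ≡ 46 (mod 47).
Result is 46 ≡ −1, so (-3/47) = −1.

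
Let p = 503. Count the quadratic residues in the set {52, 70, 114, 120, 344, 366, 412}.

3

(52/503) = +1 → QR.
(70/503) = -1 → non-residue.
(114/503) = -1 → non-residue.
(120/503) = -1 → non-residue.
(344/503) = +1 → QR.
(366/503) = +1 → QR.
(412/503) = -1 → non-residue.
Total quadratic residues among the 7: 3.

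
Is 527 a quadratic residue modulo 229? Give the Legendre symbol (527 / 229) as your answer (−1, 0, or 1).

First reduce: 527 ≡ 69 (mod 229).
Reciprocity: 69 ≡ 1 and 229 ≡ 1 (mod 4), so (69/229) = +(229/69).
Reduce top mod 69: now compute (22/69).
Pull out 2: since 69 ≡ 5 (mod 8), (2/69) = -1.
Reciprocity: 11 ≡ 3 and 69 ≡ 1 (mod 4), so (11/69) = +(69/11).
Reduce top mod 11: now compute (3/11).
Reciprocity: 3 ≡ 3 and 11 ≡ 3 (mod 4), so (3/11) = −(11/3).
Reduce top mod 3: now compute (2/3).
Pull out 2: since 3 ≡ 3 (mod 8), (2/3) = -1.
Reached (1/3) = 1. Collecting the sign flips along the way, the symbol is -1.

-1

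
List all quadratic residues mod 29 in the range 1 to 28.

Square k = 1,…,14 (k and 29−k give the same square):
1²=1, 2²=4, 3²=9, 4²=16, 5²=25, 6²≡7, 7²≡20, 8²≡6, 9²≡23, 10²≡13, 11²≡5, 12²≡28, 13²≡24, 14²≡22 (mod 29).
So the quadratic residues mod 29 are {1, 4, 5, 6, 7, 9, 13, 16, 20, 22, 23, 24, 25, 28}.

1, 4, 5, 6, 7, 9, 13, 16, 20, 22, 23, 24, 25, 28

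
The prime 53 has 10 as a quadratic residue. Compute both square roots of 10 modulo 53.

53 ≡ 1 (mod 4), so we find a root by search.
Trying successive values, 13² = 169 ≡ 10 (mod 53). The other root is 53 − 13 = 40.

13, 40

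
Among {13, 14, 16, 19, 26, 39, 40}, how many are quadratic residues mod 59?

(13/59) = -1 → non-residue.
(14/59) = -1 → non-residue.
(16/59) = +1 → QR.
(19/59) = +1 → QR.
(26/59) = +1 → QR.
(39/59) = -1 → non-residue.
(40/59) = -1 → non-residue.
Total quadratic residues among the 7: 3.

3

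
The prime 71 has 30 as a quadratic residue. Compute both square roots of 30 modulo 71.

Since 71 ≡ 3 (mod 4), a square root of 30 is 30^((71+1)/4) = 30^18 mod 71.
Repeated squaring: 30^2≡48, 30^4≡32, 30^8≡30, 30^16≡48 (mod 71).
30^18 = 30^(16+2) ≡ 32 (mod 71).
Check: 32² = 1024 ≡ 30 (mod 71). The two roots are 32 and 39.

32, 39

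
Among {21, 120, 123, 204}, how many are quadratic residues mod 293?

2

(21/293) = +1 → QR.
(120/293) = -1 → non-residue.
(123/293) = +1 → QR.
(204/293) = -1 → non-residue.
Total quadratic residues among the 4: 2.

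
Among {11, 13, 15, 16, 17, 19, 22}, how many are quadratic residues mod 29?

(11/29) = -1 → non-residue.
(13/29) = +1 → QR.
(15/29) = -1 → non-residue.
(16/29) = +1 → QR.
(17/29) = -1 → non-residue.
(19/29) = -1 → non-residue.
(22/29) = +1 → QR.
Total quadratic residues among the 7: 3.

3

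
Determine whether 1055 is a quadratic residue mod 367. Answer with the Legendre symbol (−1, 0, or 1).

First reduce: 1055 ≡ 321 (mod 367).
Reciprocity: 321 ≡ 1 and 367 ≡ 3 (mod 4), so (321/367) = +(367/321).
Reduce top mod 321: now compute (46/321).
Pull out 2: since 321 ≡ 1 (mod 8), (2/321) = +1.
Reciprocity: 23 ≡ 3 and 321 ≡ 1 (mod 4), so (23/321) = +(321/23).
Reduce top mod 23: now compute (22/23).
Pull out 2: since 23 ≡ 7 (mod 8), (2/23) = +1.
Reciprocity: 11 ≡ 3 and 23 ≡ 3 (mod 4), so (11/23) = −(23/11).
Reduce top mod 11: now compute (1/11).
Reached (1/11) = 1. Collecting the sign flips along the way, the symbol is -1.

-1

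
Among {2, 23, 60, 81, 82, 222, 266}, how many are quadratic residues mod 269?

3

(2/269) = -1 → non-residue.
(23/269) = +1 → QR.
(60/269) = -1 → non-residue.
(81/269) = +1 → QR.
(82/269) = -1 → non-residue.
(222/269) = +1 → QR.
(266/269) = -1 → non-residue.
Total quadratic residues among the 7: 3.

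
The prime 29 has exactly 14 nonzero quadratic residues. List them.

Square k = 1,…,14 (k and 29−k give the same square):
1²=1, 2²=4, 3²=9, 4²=16, 5²=25, 6²≡7, 7²≡20, 8²≡6, 9²≡23, 10²≡13, 11²≡5, 12²≡28, 13²≡24, 14²≡22 (mod 29).
So the quadratic residues mod 29 are {1, 4, 5, 6, 7, 9, 13, 16, 20, 22, 23, 24, 25, 28}.

1 4 5 6 7 9 13 16 20 22 23 24 25 28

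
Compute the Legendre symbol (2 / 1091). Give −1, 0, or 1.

Pull out 2: since 1091 ≡ 3 (mod 8), (2/1091) = -1.
Reached (1/1091) = 1. Collecting the sign flips along the way, the symbol is -1.

-1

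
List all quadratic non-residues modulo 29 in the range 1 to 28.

Square k = 1,…,14 (k and 29−k give the same square):
1²=1, 2²=4, 3²=9, 4²=16, 5²=25, 6²≡7, 7²≡20, 8²≡6, 9²≡23, 10²≡13, 11²≡5, 12²≡28, 13²≡24, 14²≡22 (mod 29).
The residues are {1, 4, 5, 6, 7, 9, 13, 16, 20, 22, 23, 24, 25, 28}; the non-residues are the remaining 14 nonzero classes.

2, 3, 8, 10, 11, 12, 14, 15, 17, 18, 19, 21, 26, 27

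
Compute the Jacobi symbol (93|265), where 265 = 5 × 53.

Reciprocity: 93 ≡ 1 and 265 ≡ 1 (mod 4), so (93/265) = +(265/93).
Reduce top mod 93: now compute (79/93).
Reciprocity: 79 ≡ 3 and 93 ≡ 1 (mod 4), so (79/93) = +(93/79).
Reduce top mod 79: now compute (14/79).
Pull out 2: since 79 ≡ 7 (mod 8), (2/79) = +1.
Reciprocity: 7 ≡ 3 and 79 ≡ 3 (mod 4), so (7/79) = −(79/7).
Reduce top mod 7: now compute (2/7).
Pull out 2: since 7 ≡ 7 (mod 8), (2/7) = +1.
Reached (1/7) = 1. Collecting the sign flips along the way, the symbol is -1.

-1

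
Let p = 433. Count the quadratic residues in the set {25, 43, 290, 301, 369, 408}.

5

(25/433) = +1 → QR.
(43/433) = -1 → non-residue.
(290/433) = +1 → QR.
(301/433) = +1 → QR.
(369/433) = +1 → QR.
(408/433) = +1 → QR.
Total quadratic residues among the 6: 5.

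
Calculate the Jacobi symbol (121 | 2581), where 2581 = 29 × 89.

1

Reciprocity: 121 ≡ 1 and 2581 ≡ 1 (mod 4), so (121/2581) = +(2581/121).
Reduce top mod 121: now compute (40/121).
Pull out 2^3: since 121 ≡ 1 (mod 8), (2/121) = +1, so (2/121)^3 = +1.
Reciprocity: 5 ≡ 1 and 121 ≡ 1 (mod 4), so (5/121) = +(121/5).
Reduce top mod 5: now compute (1/5).
Reached (1/5) = 1. Collecting the sign flips along the way, the symbol is +1.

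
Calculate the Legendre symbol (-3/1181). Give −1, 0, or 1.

Euler's criterion: (-3/1181) ≡ 1178^590 (mod 1181).
1178^2 ≡ 9 (mod 1181)
1178^4 ≡ 81 (mod 1181)
1178^8 ≡ 656 (mod 1181)
1178^16 ≡ 452 (mod 1181)
1178^32 ≡ 1172 (mod 1181)
1178^64 ≡ 81 (mod 1181)
1178^128 ≡ 656 (mod 1181)
1178^256 ≡ 452 (mod 1181)
1178^512 ≡ 1172 (mod 1181)
1178^590 = 1178^(512+64+8+4+2) ≡ 1180 (mod 1181).
Result is 1180 ≡ −1, so (-3/1181) = −1.

-1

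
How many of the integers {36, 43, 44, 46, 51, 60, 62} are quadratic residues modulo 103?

(36/103) = +1 → QR.
(43/103) = -1 → non-residue.
(44/103) = -1 → non-residue.
(46/103) = +1 → QR.
(51/103) = -1 → non-residue.
(60/103) = +1 → QR.
(62/103) = -1 → non-residue.
Total quadratic residues among the 7: 3.

3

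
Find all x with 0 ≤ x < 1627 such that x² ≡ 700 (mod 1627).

Since 1627 ≡ 3 (mod 4), a square root of 700 is 700^((1627+1)/4) = 700^407 mod 1627.
Repeated squaring: 700^2≡273, 700^4≡1314, 700^8≡349, 700^16≡1403, 700^32≡1366, 700^64≡1414, 700^128≡1440, 700^256≡802 (mod 1627).
700^407 = 700^(256+128+16+4+2+1) ≡ 498 (mod 1627).
Check: 498² = 248004 ≡ 700 (mod 1627). The two roots are 498 and 1129.

498, 1129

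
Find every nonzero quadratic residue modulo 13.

Square k = 1,…,6 (k and 13−k give the same square):
1²=1, 2²=4, 3²=9, 4²≡3, 5²≡12, 6²≡10 (mod 13).
So the quadratic residues mod 13 are {1, 3, 4, 9, 10, 12}.

1, 3, 4, 9, 10, 12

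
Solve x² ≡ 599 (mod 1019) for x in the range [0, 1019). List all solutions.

238, 781

Since 1019 ≡ 3 (mod 4), a square root of 599 is 599^((1019+1)/4) = 599^255 mod 1019.
Repeated squaring: 599^2≡113, 599^4≡541, 599^8≡228, 599^16≡15, 599^32≡225, 599^64≡694, 599^128≡668 (mod 1019).
599^255 = 599^(128+64+32+16+8+4+2+1) ≡ 238 (mod 1019).
Check: 238² = 56644 ≡ 599 (mod 1019). The two roots are 238 and 781.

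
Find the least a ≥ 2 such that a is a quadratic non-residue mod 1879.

(2/1879) = +1, so 2 is a residue.
(3/1879) = −1, so 3 is the smallest positive non-residue mod 1879.

3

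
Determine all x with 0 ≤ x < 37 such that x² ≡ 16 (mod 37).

4, 33

37 ≡ 1 (mod 4), so we find a root by search.
Trying successive values, 4² = 16 ≡ 16 (mod 37). The other root is 37 − 4 = 33.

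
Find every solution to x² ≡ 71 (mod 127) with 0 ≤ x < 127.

43, 84

Since 127 ≡ 3 (mod 4), a square root of 71 is 71^((127+1)/4) = 71^32 mod 127.
Repeated squaring: 71^2≡88, 71^4≡124, 71^8≡9, 71^16≡81, 71^32≡84 (mod 127).
71^32 = 71^(32) ≡ 84 (mod 127).
Check: 84² = 7056 ≡ 71 (mod 127). The two roots are 43 and 84.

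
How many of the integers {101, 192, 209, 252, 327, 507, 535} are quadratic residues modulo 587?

(101/587) = +1 → QR.
(192/587) = +1 → QR.
(209/587) = +1 → QR.
(252/587) = +1 → QR.
(327/587) = -1 → non-residue.
(507/587) = +1 → QR.
(535/587) = +1 → QR.
Total quadratic residues among the 7: 6.

6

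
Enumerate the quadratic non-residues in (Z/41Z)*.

3, 6, 7, 11, 12, 13, 14, 15, 17, 19, 22, 24, 26, 27, 28, 29, 30, 34, 35, 38

Square k = 1,…,20 (k and 41−k give the same square):
1²=1, 2²=4, 3²=9, 4²=16, 5²=25, 6²=36, 7²≡8, 8²≡23, 9²≡40, 10²≡18, 11²≡39, 12²≡21, 13²≡5, 14²≡32, 15²≡20, 16²≡10, 17²≡2, 18²≡37, 19²≡33, 20²≡31 (mod 41).
The residues are {1, 2, 4, 5, 8, 9, 10, 16, 18, 20, 21, 23, 25, 31, 32, 33, 36, 37, 39, 40}; the non-residues are the remaining 20 nonzero classes.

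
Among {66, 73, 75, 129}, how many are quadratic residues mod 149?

(66/149) = -1 → non-residue.
(73/149) = +1 → QR.
(75/149) = -1 → non-residue.
(129/149) = +1 → QR.
Total quadratic residues among the 4: 2.

2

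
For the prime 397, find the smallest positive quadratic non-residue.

2

(2/397) = −1, so 2 is the smallest positive non-residue mod 397.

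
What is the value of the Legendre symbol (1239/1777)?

Reciprocity: 1239 ≡ 3 and 1777 ≡ 1 (mod 4), so (1239/1777) = +(1777/1239).
Reduce top mod 1239: now compute (538/1239).
Pull out 2: since 1239 ≡ 7 (mod 8), (2/1239) = +1.
Reciprocity: 269 ≡ 1 and 1239 ≡ 3 (mod 4), so (269/1239) = +(1239/269).
Reduce top mod 269: now compute (163/269).
Reciprocity: 163 ≡ 3 and 269 ≡ 1 (mod 4), so (163/269) = +(269/163).
Reduce top mod 163: now compute (106/163).
Pull out 2: since 163 ≡ 3 (mod 8), (2/163) = -1.
Reciprocity: 53 ≡ 1 and 163 ≡ 3 (mod 4), so (53/163) = +(163/53).
Reduce top mod 53: now compute (4/53).
Pull out 2^2: since 53 ≡ 5 (mod 8), (2/53) = -1, so (2/53)^2 = +1.
Reached (1/53) = 1. Collecting the sign flips along the way, the symbol is -1.

-1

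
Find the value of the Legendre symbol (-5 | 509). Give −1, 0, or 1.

1

First reduce: -5 ≡ 504 (mod 509).
Pull out 2^3: since 509 ≡ 5 (mod 8), (2/509) = -1, so (2/509)^3 = -1.
Reciprocity: 63 ≡ 3 and 509 ≡ 1 (mod 4), so (63/509) = +(509/63).
Reduce top mod 63: now compute (5/63).
Reciprocity: 5 ≡ 1 and 63 ≡ 3 (mod 4), so (5/63) = +(63/5).
Reduce top mod 5: now compute (3/5).
Reciprocity: 3 ≡ 3 and 5 ≡ 1 (mod 4), so (3/5) = +(5/3).
Reduce top mod 3: now compute (2/3).
Pull out 2: since 3 ≡ 3 (mod 8), (2/3) = -1.
Reached (1/3) = 1. Collecting the sign flips along the way, the symbol is +1.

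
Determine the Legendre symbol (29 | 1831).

Reciprocity: 29 ≡ 1 and 1831 ≡ 3 (mod 4), so (29/1831) = +(1831/29).
Reduce top mod 29: now compute (4/29).
Pull out 2^2: since 29 ≡ 5 (mod 8), (2/29) = -1, so (2/29)^2 = +1.
Reached (1/29) = 1. Collecting the sign flips along the way, the symbol is +1.

1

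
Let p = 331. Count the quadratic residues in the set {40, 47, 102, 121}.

2

(40/331) = -1 → non-residue.
(47/331) = -1 → non-residue.
(102/331) = +1 → QR.
(121/331) = +1 → QR.
Total quadratic residues among the 4: 2.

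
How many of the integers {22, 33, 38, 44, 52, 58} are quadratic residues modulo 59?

1

(22/59) = +1 → QR.
(33/59) = -1 → non-residue.
(38/59) = -1 → non-residue.
(44/59) = -1 → non-residue.
(52/59) = -1 → non-residue.
(58/59) = -1 → non-residue.
Total quadratic residues among the 6: 1.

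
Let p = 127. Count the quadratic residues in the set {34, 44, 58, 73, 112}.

3

(34/127) = +1 → QR.
(44/127) = +1 → QR.
(58/127) = -1 → non-residue.
(73/127) = +1 → QR.
(112/127) = -1 → non-residue.
Total quadratic residues among the 5: 3.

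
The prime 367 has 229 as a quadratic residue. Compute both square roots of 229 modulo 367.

87, 280

Since 367 ≡ 3 (mod 4), a square root of 229 is 229^((367+1)/4) = 229^92 mod 367.
Repeated squaring: 229^2≡327, 229^4≡132, 229^8≡175, 229^16≡164, 229^32≡105, 229^64≡15 (mod 367).
229^92 = 229^(64+16+8+4) ≡ 87 (mod 367).
Check: 87² = 7569 ≡ 229 (mod 367). The two roots are 87 and 280.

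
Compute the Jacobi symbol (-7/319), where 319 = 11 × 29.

First reduce: -7 ≡ 312 (mod 319).
Pull out 2^3: since 319 ≡ 7 (mod 8), (2/319) = +1, so (2/319)^3 = +1.
Reciprocity: 39 ≡ 3 and 319 ≡ 3 (mod 4), so (39/319) = −(319/39).
Reduce top mod 39: now compute (7/39).
Reciprocity: 7 ≡ 3 and 39 ≡ 3 (mod 4), so (7/39) = −(39/7).
Reduce top mod 7: now compute (4/7).
Pull out 2^2: since 7 ≡ 7 (mod 8), (2/7) = +1, so (2/7)^2 = +1.
Reached (1/7) = 1. Collecting the sign flips along the way, the symbol is +1.

1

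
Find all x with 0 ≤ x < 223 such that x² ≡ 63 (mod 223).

78, 145

Since 223 ≡ 3 (mod 4), a square root of 63 is 63^((223+1)/4) = 63^56 mod 223.
Repeated squaring: 63^2≡178, 63^4≡18, 63^8≡101, 63^16≡166, 63^32≡127 (mod 223).
63^56 = 63^(32+16+8) ≡ 78 (mod 223).
Check: 78² = 6084 ≡ 63 (mod 223). The two roots are 78 and 145.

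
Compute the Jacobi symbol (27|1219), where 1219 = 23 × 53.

Reciprocity: 27 ≡ 3 and 1219 ≡ 3 (mod 4), so (27/1219) = −(1219/27).
Reduce top mod 27: now compute (4/27).
Pull out 2^2: since 27 ≡ 3 (mod 8), (2/27) = -1, so (2/27)^2 = +1.
Reached (1/27) = 1. Collecting the sign flips along the way, the symbol is -1.

-1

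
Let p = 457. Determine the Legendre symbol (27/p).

1

Reciprocity: 27 ≡ 3 and 457 ≡ 1 (mod 4), so (27/457) = +(457/27).
Reduce top mod 27: now compute (25/27).
Reciprocity: 25 ≡ 1 and 27 ≡ 3 (mod 4), so (25/27) = +(27/25).
Reduce top mod 25: now compute (2/25).
Pull out 2: since 25 ≡ 1 (mod 8), (2/25) = +1.
Reached (1/25) = 1. Collecting the sign flips along the way, the symbol is +1.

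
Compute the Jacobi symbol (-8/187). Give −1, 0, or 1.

1

First reduce: -8 ≡ 179 (mod 187).
Reciprocity: 179 ≡ 3 and 187 ≡ 3 (mod 4), so (179/187) = −(187/179).
Reduce top mod 179: now compute (8/179).
Pull out 2^3: since 179 ≡ 3 (mod 8), (2/179) = -1, so (2/179)^3 = -1.
Reached (1/179) = 1. Collecting the sign flips along the way, the symbol is +1.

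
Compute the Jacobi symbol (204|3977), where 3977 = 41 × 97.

Pull out 2^2: since 3977 ≡ 1 (mod 8), (2/3977) = +1, so (2/3977)^2 = +1.
Reciprocity: 51 ≡ 3 and 3977 ≡ 1 (mod 4), so (51/3977) = +(3977/51).
Reduce top mod 51: now compute (50/51).
Pull out 2: since 51 ≡ 3 (mod 8), (2/51) = -1.
Reciprocity: 25 ≡ 1 and 51 ≡ 3 (mod 4), so (25/51) = +(51/25).
Reduce top mod 25: now compute (1/25).
Reached (1/25) = 1. Collecting the sign flips along the way, the symbol is -1.

-1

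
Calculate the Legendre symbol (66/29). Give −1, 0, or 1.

Euler's criterion: (66/29) ≡ 8^14 (mod 29).
8^2 ≡ 6 (mod 29)
8^4 ≡ 7 (mod 29)
8^8 ≡ 20 (mod 29)
8^14 = 8^(8+4+2) ≡ 28 (mod 29).
Result is 28 ≡ −1, so (66/29) = −1.

-1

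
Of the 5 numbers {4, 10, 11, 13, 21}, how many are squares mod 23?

2

(4/23) = +1 → QR.
(10/23) = -1 → non-residue.
(11/23) = -1 → non-residue.
(13/23) = +1 → QR.
(21/23) = -1 → non-residue.
Total quadratic residues among the 5: 2.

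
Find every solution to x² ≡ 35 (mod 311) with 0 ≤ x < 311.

103, 208

Since 311 ≡ 3 (mod 4), a square root of 35 is 35^((311+1)/4) = 35^78 mod 311.
Repeated squaring: 35^2≡292, 35^4≡50, 35^8≡12, 35^16≡144, 35^32≡210, 35^64≡249 (mod 311).
35^78 = 35^(64+8+4+2) ≡ 208 (mod 311).
Check: 208² = 43264 ≡ 35 (mod 311). The two roots are 103 and 208.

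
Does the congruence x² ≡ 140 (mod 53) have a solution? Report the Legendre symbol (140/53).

-1

Euler's criterion: (140/53) ≡ 34^26 (mod 53).
34^2 ≡ 43 (mod 53)
34^4 ≡ 47 (mod 53)
34^8 ≡ 36 (mod 53)
34^16 ≡ 24 (mod 53)
34^26 = 34^(16+8+2) ≡ 52 (mod 53).
Result is 52 ≡ −1, so (140/53) = −1.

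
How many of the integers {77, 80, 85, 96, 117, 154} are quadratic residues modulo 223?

0

(77/223) = -1 → non-residue.
(80/223) = -1 → non-residue.
(85/223) = -1 → non-residue.
(96/223) = -1 → non-residue.
(117/223) = -1 → non-residue.
(154/223) = -1 → non-residue.
Total quadratic residues among the 6: 0.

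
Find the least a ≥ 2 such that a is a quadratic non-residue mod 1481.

3

(2/1481) = +1, so 2 is a residue.
(3/1481) = −1, so 3 is the smallest positive non-residue mod 1481.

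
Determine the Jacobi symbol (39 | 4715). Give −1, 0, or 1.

Reciprocity: 39 ≡ 3 and 4715 ≡ 3 (mod 4), so (39/4715) = −(4715/39).
Reduce top mod 39: now compute (35/39).
Reciprocity: 35 ≡ 3 and 39 ≡ 3 (mod 4), so (35/39) = −(39/35).
Reduce top mod 35: now compute (4/35).
Pull out 2^2: since 35 ≡ 3 (mod 8), (2/35) = -1, so (2/35)^2 = +1.
Reached (1/35) = 1. Collecting the sign flips along the way, the symbol is +1.

1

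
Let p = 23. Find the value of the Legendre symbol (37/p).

First reduce: 37 ≡ 14 (mod 23).
Pull out 2: since 23 ≡ 7 (mod 8), (2/23) = +1.
Reciprocity: 7 ≡ 3 and 23 ≡ 3 (mod 4), so (7/23) = −(23/7).
Reduce top mod 7: now compute (2/7).
Pull out 2: since 7 ≡ 7 (mod 8), (2/7) = +1.
Reached (1/7) = 1. Collecting the sign flips along the way, the symbol is -1.

-1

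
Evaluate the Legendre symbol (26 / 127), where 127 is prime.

1

Pull out 2: since 127 ≡ 7 (mod 8), (2/127) = +1.
Reciprocity: 13 ≡ 1 and 127 ≡ 3 (mod 4), so (13/127) = +(127/13).
Reduce top mod 13: now compute (10/13).
Pull out 2: since 13 ≡ 5 (mod 8), (2/13) = -1.
Reciprocity: 5 ≡ 1 and 13 ≡ 1 (mod 4), so (5/13) = +(13/5).
Reduce top mod 5: now compute (3/5).
Reciprocity: 3 ≡ 3 and 5 ≡ 1 (mod 4), so (3/5) = +(5/3).
Reduce top mod 3: now compute (2/3).
Pull out 2: since 3 ≡ 3 (mod 8), (2/3) = -1.
Reached (1/3) = 1. Collecting the sign flips along the way, the symbol is +1.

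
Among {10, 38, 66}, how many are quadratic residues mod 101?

0

(10/101) = -1 → non-residue.
(38/101) = -1 → non-residue.
(66/101) = -1 → non-residue.
Total quadratic residues among the 3: 0.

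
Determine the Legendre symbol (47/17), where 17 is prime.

1

First reduce: 47 ≡ 13 (mod 17).
Reciprocity: 13 ≡ 1 and 17 ≡ 1 (mod 4), so (13/17) = +(17/13).
Reduce top mod 13: now compute (4/13).
Pull out 2^2: since 13 ≡ 5 (mod 8), (2/13) = -1, so (2/13)^2 = +1.
Reached (1/13) = 1. Collecting the sign flips along the way, the symbol is +1.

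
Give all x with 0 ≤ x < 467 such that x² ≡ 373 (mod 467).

Since 467 ≡ 3 (mod 4), a square root of 373 is 373^((467+1)/4) = 373^117 mod 467.
Repeated squaring: 373^2≡430, 373^4≡435, 373^8≡90, 373^16≡161, 373^32≡236, 373^64≡123 (mod 467).
373^117 = 373^(64+32+16+4+1) ≡ 199 (mod 467).
Check: 199² = 39601 ≡ 373 (mod 467). The two roots are 199 and 268.

199, 268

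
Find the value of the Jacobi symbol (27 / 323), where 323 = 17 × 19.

1

Reciprocity: 27 ≡ 3 and 323 ≡ 3 (mod 4), so (27/323) = −(323/27).
Reduce top mod 27: now compute (26/27).
Pull out 2: since 27 ≡ 3 (mod 8), (2/27) = -1.
Reciprocity: 13 ≡ 1 and 27 ≡ 3 (mod 4), so (13/27) = +(27/13).
Reduce top mod 13: now compute (1/13).
Reached (1/13) = 1. Collecting the sign flips along the way, the symbol is +1.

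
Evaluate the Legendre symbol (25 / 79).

Reciprocity: 25 ≡ 1 and 79 ≡ 3 (mod 4), so (25/79) = +(79/25).
Reduce top mod 25: now compute (4/25).
Pull out 2^2: since 25 ≡ 1 (mod 8), (2/25) = +1, so (2/25)^2 = +1.
Reached (1/25) = 1. Collecting the sign flips along the way, the symbol is +1.

1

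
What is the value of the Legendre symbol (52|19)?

Euler's criterion: (52/19) ≡ 14^9 (mod 19).
14^2 ≡ 6 (mod 19)
14^4 ≡ 17 (mod 19)
14^8 ≡ 4 (mod 19)
14^9 = 14^(8+1) ≡ 18 (mod 19).
Result is 18 ≡ −1, so (52/19) = −1.

-1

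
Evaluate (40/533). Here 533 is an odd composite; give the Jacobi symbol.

1

Pull out 2^3: since 533 ≡ 5 (mod 8), (2/533) = -1, so (2/533)^3 = -1.
Reciprocity: 5 ≡ 1 and 533 ≡ 1 (mod 4), so (5/533) = +(533/5).
Reduce top mod 5: now compute (3/5).
Reciprocity: 3 ≡ 3 and 5 ≡ 1 (mod 4), so (3/5) = +(5/3).
Reduce top mod 3: now compute (2/3).
Pull out 2: since 3 ≡ 3 (mod 8), (2/3) = -1.
Reached (1/3) = 1. Collecting the sign flips along the way, the symbol is +1.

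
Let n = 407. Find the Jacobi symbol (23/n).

-1

Reciprocity: 23 ≡ 3 and 407 ≡ 3 (mod 4), so (23/407) = −(407/23).
Reduce top mod 23: now compute (16/23).
Pull out 2^4: since 23 ≡ 7 (mod 8), (2/23) = +1, so (2/23)^4 = +1.
Reached (1/23) = 1. Collecting the sign flips along the way, the symbol is -1.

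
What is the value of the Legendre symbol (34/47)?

Pull out 2: since 47 ≡ 7 (mod 8), (2/47) = +1.
Reciprocity: 17 ≡ 1 and 47 ≡ 3 (mod 4), so (17/47) = +(47/17).
Reduce top mod 17: now compute (13/17).
Reciprocity: 13 ≡ 1 and 17 ≡ 1 (mod 4), so (13/17) = +(17/13).
Reduce top mod 13: now compute (4/13).
Pull out 2^2: since 13 ≡ 5 (mod 8), (2/13) = -1, so (2/13)^2 = +1.
Reached (1/13) = 1. Collecting the sign flips along the way, the symbol is +1.

1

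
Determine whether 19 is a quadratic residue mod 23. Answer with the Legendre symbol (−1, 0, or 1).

Euler's criterion: (19/23) ≡ 19^11 (mod 23).
19^2 ≡ 16 (mod 23)
19^4 ≡ 3 (mod 23)
19^8 ≡ 9 (mod 23)
19^11 = 19^(8+2+1) ≡ 22 (mod 23).
Result is 22 ≡ −1, so (19/23) = −1.

-1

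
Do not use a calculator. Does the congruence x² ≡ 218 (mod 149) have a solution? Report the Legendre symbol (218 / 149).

1

Euler's criterion: (218/149) ≡ 69^74 (mod 149).
69^2 ≡ 142 (mod 149)
69^4 ≡ 49 (mod 149)
69^8 ≡ 17 (mod 149)
69^16 ≡ 140 (mod 149)
69^32 ≡ 81 (mod 149)
69^64 ≡ 5 (mod 149)
69^74 = 69^(64+8+2) ≡ 1 (mod 149).
Result is 1, so (218/149) = 1.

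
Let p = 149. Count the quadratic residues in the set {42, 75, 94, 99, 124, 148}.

3

(42/149) = +1 → QR.
(75/149) = -1 → non-residue.
(94/149) = -1 → non-residue.
(99/149) = -1 → non-residue.
(124/149) = +1 → QR.
(148/149) = +1 → QR.
Total quadratic residues among the 6: 3.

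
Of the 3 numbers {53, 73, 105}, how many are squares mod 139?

0

(53/139) = -1 → non-residue.
(73/139) = -1 → non-residue.
(105/139) = -1 → non-residue.
Total quadratic residues among the 3: 0.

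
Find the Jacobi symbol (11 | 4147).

0

Reciprocity: 11 ≡ 3 and 4147 ≡ 3 (mod 4), so (11/4147) = −(4147/11).
Reduce top mod 11: now compute (0/11).
Top reduces to 0: gcd > 1, so the symbol is 0.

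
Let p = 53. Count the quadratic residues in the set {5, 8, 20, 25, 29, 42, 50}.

(5/53) = -1 → non-residue.
(8/53) = -1 → non-residue.
(20/53) = -1 → non-residue.
(25/53) = +1 → QR.
(29/53) = +1 → QR.
(42/53) = +1 → QR.
(50/53) = -1 → non-residue.
Total quadratic residues among the 7: 3.

3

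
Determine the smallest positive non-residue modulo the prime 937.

(2/937) = +1, so 2 is a residue.
(3/937) = +1, so 3 is a residue.
(4/937) = +1, so 4 is a residue.
(5/937) = −1, so 5 is the smallest positive non-residue mod 937.

5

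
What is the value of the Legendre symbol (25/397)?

1

Euler's criterion: (25/397) ≡ 25^198 (mod 397).
25^2 ≡ 228 (mod 397)
25^4 ≡ 374 (mod 397)
25^8 ≡ 132 (mod 397)
25^16 ≡ 353 (mod 397)
25^32 ≡ 348 (mod 397)
25^64 ≡ 19 (mod 397)
25^128 ≡ 361 (mod 397)
25^198 = 25^(128+64+4+2) ≡ 1 (mod 397).
Result is 1, so (25/397) = 1.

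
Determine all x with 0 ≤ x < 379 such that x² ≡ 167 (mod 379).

Since 379 ≡ 3 (mod 4), a square root of 167 is 167^((379+1)/4) = 167^95 mod 379.
Repeated squaring: 167^2≡222, 167^4≡14, 167^8≡196, 167^16≡137, 167^32≡198, 167^64≡167 (mod 379).
167^95 = 167^(64+16+8+4+2+1) ≡ 198 (mod 379).
Check: 198² = 39204 ≡ 167 (mod 379). The two roots are 181 and 198.

181, 198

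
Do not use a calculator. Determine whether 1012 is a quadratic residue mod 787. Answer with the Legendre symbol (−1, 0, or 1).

Euler's criterion: (1012/787) ≡ 225^393 (mod 787).
225^2 ≡ 257 (mod 787)
225^4 ≡ 728 (mod 787)
225^8 ≡ 333 (mod 787)
225^16 ≡ 709 (mod 787)
225^32 ≡ 575 (mod 787)
225^64 ≡ 85 (mod 787)
225^128 ≡ 142 (mod 787)
225^256 ≡ 489 (mod 787)
225^393 = 225^(256+128+8+1) ≡ 1 (mod 787).
Result is 1, so (1012/787) = 1.

1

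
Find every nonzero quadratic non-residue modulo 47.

Square k = 1,…,23 (k and 47−k give the same square):
1²=1, 2²=4, 3²=9, 4²=16, 5²=25, 6²=36, 7²≡2, 8²≡17, 9²≡34, 10²≡6, 11²≡27, 12²≡3, 13²≡28, 14²≡8, 15²≡37, 16²≡21, 17²≡7, 18²≡42, 19²≡32, 20²≡24, 21²≡18, 22²≡14, 23²≡12 (mod 47).
The residues are {1, 2, 3, 4, 6, 7, 8, 9, 12, 14, 16, 17, 18, 21, 24, 25, 27, 28, 32, 34, 36, 37, 42}; the non-residues are the remaining 23 nonzero classes.

5, 10, 11, 13, 15, 19, 20, 22, 23, 26, 29, 30, 31, 33, 35, 38, 39, 40, 41, 43, 44, 45, 46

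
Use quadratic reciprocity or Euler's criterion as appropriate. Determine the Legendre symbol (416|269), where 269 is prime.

Euler's criterion: (416/269) ≡ 147^134 (mod 269).
147^2 ≡ 89 (mod 269)
147^4 ≡ 120 (mod 269)
147^8 ≡ 143 (mod 269)
147^16 ≡ 5 (mod 269)
147^32 ≡ 25 (mod 269)
147^64 ≡ 87 (mod 269)
147^128 ≡ 37 (mod 269)
147^134 = 147^(128+4+2) ≡ 268 (mod 269).
Result is 268 ≡ −1, so (416/269) = −1.

-1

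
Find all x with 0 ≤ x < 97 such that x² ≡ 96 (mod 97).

22, 75

97 ≡ 1 (mod 4), so we find a root by search.
Trying successive values, 22² = 484 ≡ 96 (mod 97). The other root is 97 − 22 = 75.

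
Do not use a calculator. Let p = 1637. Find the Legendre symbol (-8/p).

-1

First reduce: -8 ≡ 1629 (mod 1637).
Reciprocity: 1629 ≡ 1 and 1637 ≡ 1 (mod 4), so (1629/1637) = +(1637/1629).
Reduce top mod 1629: now compute (8/1629).
Pull out 2^3: since 1629 ≡ 5 (mod 8), (2/1629) = -1, so (2/1629)^3 = -1.
Reached (1/1629) = 1. Collecting the sign flips along the way, the symbol is -1.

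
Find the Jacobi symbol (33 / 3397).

1

Reciprocity: 33 ≡ 1 and 3397 ≡ 1 (mod 4), so (33/3397) = +(3397/33).
Reduce top mod 33: now compute (31/33).
Reciprocity: 31 ≡ 3 and 33 ≡ 1 (mod 4), so (31/33) = +(33/31).
Reduce top mod 31: now compute (2/31).
Pull out 2: since 31 ≡ 7 (mod 8), (2/31) = +1.
Reached (1/31) = 1. Collecting the sign flips along the way, the symbol is +1.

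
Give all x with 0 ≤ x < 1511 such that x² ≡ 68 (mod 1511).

Since 1511 ≡ 3 (mod 4), a square root of 68 is 68^((1511+1)/4) = 68^378 mod 1511.
Repeated squaring: 68^2≡91, 68^4≡726, 68^8≡1248, 68^16≡1174, 68^32≡244, 68^64≡607, 68^128≡1276, 68^256≡829 (mod 1511).
68^378 = 68^(256+64+32+16+8+2) ≡ 889 (mod 1511).
Check: 889² = 790321 ≡ 68 (mod 1511). The two roots are 622 and 889.

622, 889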